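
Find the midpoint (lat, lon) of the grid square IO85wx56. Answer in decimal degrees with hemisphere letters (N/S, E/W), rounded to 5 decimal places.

Field I=8, O=14: +8·20° lon, +14·10° lat → SW at lon -20°, lat 50°.
Square 8, 5: +8·2° lon, +5·1° lat → SW at lon -4°, lat 55°.
Subsquare w=22, x=23: +22·0.0833333° lon, +23·0.0416667° lat → SW at lon -2.16667°, lat 55.9583°.
Extended square 5, 6: +5·0.00833333° lon, +6·0.00416667° lat → SW at lon -2.125°, lat 55.9833°.
Cell spans 0.00833333° lon × 0.00416667° lat. Centre is SW corner plus half of each.
latitude 55.98542° N, longitude 2.12083° W.

55.98542° N, 2.12083° W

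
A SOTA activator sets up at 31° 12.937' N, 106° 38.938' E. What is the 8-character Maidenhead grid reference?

Shift to the Maidenhead origin (180°W, 90°S): lon 286.64897, lat 121.21562.
Field (20°×10°, letters A–R): lon ⌊286.64897/20⌋ = 14 → O; lat ⌊121.21562/10⌋ = 12 → M.
Square (2°×1°, digits 0–9): lon ⌊6.64897/2⌋ = 3; lat ⌊1.21562/1⌋ = 1.
Subsquare (5′×2.5′, letters a–x): lon ⌊0.64897/0.0833333⌋ = 7 → h; lat ⌊0.21562/0.0416667⌋ = 5 → f.
Extended square (30″×15″, digits 0–9): lon ⌊0.06563/0.00833333⌋ = 7; lat ⌊0.00728/0.00416667⌋ = 1.

OM31hf71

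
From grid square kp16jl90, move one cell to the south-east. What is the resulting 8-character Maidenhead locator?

KP16kk09

Longitude extended square 9; +1 → 10, wraps to 0, carry into subsquare.
Longitude subsquare j = 9; +1 → 10 = k.
Latitude extended square 0; −1 → -1, wraps to 9, carry into subsquare.
Latitude subsquare l = 11; −1 → 10 = k.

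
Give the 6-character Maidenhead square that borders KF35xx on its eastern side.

KF45ax

Longitude subsquare x = 23; +1 → 24, wraps to 0 = a, carry into square.
Longitude square 3; +1 → 4.
The latitude characters are unchanged.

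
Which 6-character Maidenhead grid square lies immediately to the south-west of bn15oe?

BN15nd

Longitude subsquare o = 14; −1 → 13 = n.
Latitude subsquare e = 4; −1 → 3 = d.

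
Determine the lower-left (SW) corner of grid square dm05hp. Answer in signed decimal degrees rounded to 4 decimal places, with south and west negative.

35.6250, -119.4167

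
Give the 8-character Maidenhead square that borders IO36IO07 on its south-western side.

Longitude extended square 0; −1 → -1, wraps to 9, carry into subsquare.
Longitude subsquare i = 8; −1 → 7 = h.
Latitude extended square 7; −1 → 6.

IO36ho96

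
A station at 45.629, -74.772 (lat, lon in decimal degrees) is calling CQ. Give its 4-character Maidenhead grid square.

FN25

Add 180° to longitude and 90° to latitude: 105.23, 135.63.
Field: 105.23/20 → 5 → F, 135.63/10 → 13 → N; chars FN.
Square: 5.23/2 → 2, 5.63/1 → 5; chars 25.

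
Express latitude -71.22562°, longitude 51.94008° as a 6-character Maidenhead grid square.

LB58xs

Shift to the Maidenhead origin (180°W, 90°S): lon 231.9401, lat 18.7744.
Field (20°×10°, letters A–R): lon ⌊231.9401/20⌋ = 11 → L; lat ⌊18.7744/10⌋ = 1 → B.
Square (2°×1°, digits 0–9): lon ⌊11.9401/2⌋ = 5; lat ⌊8.7744/1⌋ = 8.
Subsquare (5′×2.5′, letters a–x): lon ⌊1.9401/0.0833333⌋ = 23 → x; lat ⌊0.7744/0.0416667⌋ = 18 → s.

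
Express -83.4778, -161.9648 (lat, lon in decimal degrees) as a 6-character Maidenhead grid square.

Offset from 180°W / 90°S: lon 18.0352°, lat 6.5222°.
Field: 18.0352/20 → 0 → A, 6.5222/10 → 0 → A; chars AA.
Square: 18.0352/2 → 9, 6.5222/1 → 6; chars 96.
Subsquare: 0.0352/0.0833333 → 0 → a, 0.5222/0.0416667 → 12 → m; chars am.

AA96am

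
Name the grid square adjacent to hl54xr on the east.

Longitude subsquare x = 23; +1 → 24, wraps to 0 = a, carry into square.
Longitude square 5; +1 → 6.
The latitude characters are unchanged.

HL64ar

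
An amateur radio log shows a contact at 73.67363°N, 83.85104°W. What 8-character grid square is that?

EQ83bq71

Offset from 180°W / 90°S: lon 96.14896°, lat 163.67363°.
Field (20°×10°, letters A–R): lon ⌊96.14896/20⌋ = 4 → E; lat ⌊163.67363/10⌋ = 16 → Q.
Square (2°×1°, digits 0–9): lon ⌊16.14896/2⌋ = 8; lat ⌊3.67363/1⌋ = 3.
Subsquare (5′×2.5′, letters a–x): lon ⌊0.14896/0.0833333⌋ = 1 → b; lat ⌊0.67363/0.0416667⌋ = 16 → q.
Extended square (30″×15″, digits 0–9): lon ⌊0.06563/0.00833333⌋ = 7; lat ⌊0.00696/0.00416667⌋ = 1.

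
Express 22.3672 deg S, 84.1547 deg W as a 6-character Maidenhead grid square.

EG77wp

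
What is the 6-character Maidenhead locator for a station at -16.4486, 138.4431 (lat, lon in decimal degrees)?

PH93fn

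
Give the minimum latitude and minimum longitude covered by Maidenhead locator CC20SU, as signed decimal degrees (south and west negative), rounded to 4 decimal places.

-69.1667, -134.5000

Field C=2, C=2: +2·20° lon, +2·10° lat → SW at lon -140°, lat -70°.
Square 2, 0: +2·2° lon, +0·1° lat → SW at lon -136°, lat -70°.
Subsquare s=18, u=20: +18·0.0833333° lon, +20·0.0416667° lat → SW at lon -134.5°, lat -69.1667°.
latitude -69.1667, longitude -134.5000.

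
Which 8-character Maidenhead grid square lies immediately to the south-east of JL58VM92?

Longitude extended square 9; +1 → 10, wraps to 0, carry into subsquare.
Longitude subsquare v = 21; +1 → 22 = w.
Latitude extended square 2; −1 → 1.

JL58wm01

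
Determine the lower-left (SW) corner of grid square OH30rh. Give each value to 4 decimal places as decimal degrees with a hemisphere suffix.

Field O=14, H=7: +14·20° lon, +7·10° lat → SW at lon 100°, lat -20°.
Square 3, 0: +3·2° lon, +0·1° lat → SW at lon 106°, lat -20°.
Subsquare r=17, h=7: +17·0.0833333° lon, +7·0.0416667° lat → SW at lon 107.417°, lat -19.7083°.
latitude 19.7083° S, longitude 107.4167° E.

19.7083° S, 107.4167° E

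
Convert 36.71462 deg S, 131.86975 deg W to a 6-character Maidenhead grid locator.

Offset from 180°W / 90°S: lon 48.1302°, lat 53.2854°.
Field: lon ⌊48.1302/20⌋ = 2 → C; lat ⌊53.2854/10⌋ = 5 → F.
Square: lon ⌊8.1302/2⌋ = 4; lat ⌊3.2854/1⌋ = 3.
Subsquare: lon ⌊0.1302/0.0833333⌋ = 1 → b; lat ⌊0.2854/0.0416667⌋ = 6 → g.

CF43bg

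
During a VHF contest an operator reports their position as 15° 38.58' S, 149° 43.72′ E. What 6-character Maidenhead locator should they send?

QH44ui

Shift to the Maidenhead origin (180°W, 90°S): lon 329.7287, lat 74.3570.
Field: lon ⌊329.7287/20⌋ = 16 → Q; lat ⌊74.3570/10⌋ = 7 → H.
Square: lon ⌊9.7287/2⌋ = 4; lat ⌊4.3570/1⌋ = 4.
Subsquare: lon ⌊1.7287/0.0833333⌋ = 20 → u; lat ⌊0.3570/0.0416667⌋ = 8 → i.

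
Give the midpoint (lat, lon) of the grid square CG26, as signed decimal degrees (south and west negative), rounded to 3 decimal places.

Field C=2, G=6: +2·20° lon, +6·10° lat → SW at lon -140°, lat -30°.
Square 2, 6: +2·2° lon, +6·1° lat → SW at lon -136°, lat -24°.
Cell spans 2° lon × 1° lat. Centre is SW corner plus half of each.
latitude -23.500, longitude -135.000.

-23.500, -135.000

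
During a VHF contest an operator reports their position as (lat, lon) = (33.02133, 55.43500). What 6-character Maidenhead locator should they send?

LM73ra

Shift to the Maidenhead origin (180°W, 90°S): lon 235.4350, lat 123.0213.
Field: lon ⌊235.4350/20⌋ = 11 → L; lat ⌊123.0213/10⌋ = 12 → M.
Square: lon ⌊15.4350/2⌋ = 7; lat ⌊3.0213/1⌋ = 3.
Subsquare: lon ⌊1.4350/0.0833333⌋ = 17 → r; lat ⌊0.0213/0.0416667⌋ = 0 → a.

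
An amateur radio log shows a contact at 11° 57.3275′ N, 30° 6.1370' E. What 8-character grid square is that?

KK51bw29

Add 180° to longitude and 90° to latitude: 210.10228, 101.95546.
Field (20°×10°, letters A–R): lon ⌊210.10228/20⌋ = 10 → K; lat ⌊101.95546/10⌋ = 10 → K.
Square (2°×1°, digits 0–9): lon ⌊10.10228/2⌋ = 5; lat ⌊1.95546/1⌋ = 1.
Subsquare (5′×2.5′, letters a–x): lon ⌊0.10228/0.0833333⌋ = 1 → b; lat ⌊0.95546/0.0416667⌋ = 22 → w.
Extended square (30″×15″, digits 0–9): lon ⌊0.01895/0.00833333⌋ = 2; lat ⌊0.03879/0.00416667⌋ = 9.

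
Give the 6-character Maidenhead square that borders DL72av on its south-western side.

Longitude subsquare a = 0; −1 → -1, wraps to 23 = x, carry into square.
Longitude square 7; −1 → 6.
Latitude subsquare v = 21; −1 → 20 = u.

DL62xu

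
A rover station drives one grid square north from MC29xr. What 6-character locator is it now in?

Latitude subsquare r = 17; +1 → 18 = s.
The longitude characters are unchanged.

MC29xs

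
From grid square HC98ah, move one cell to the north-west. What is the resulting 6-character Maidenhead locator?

HC88xi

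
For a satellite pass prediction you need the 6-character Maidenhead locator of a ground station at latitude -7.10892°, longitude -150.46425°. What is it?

Offset from 180°W / 90°S: lon 29.5358°, lat 82.8911°.
Field (20°×10°, letters A–R): lon ⌊29.5358/20⌋ = 1 → B; lat ⌊82.8911/10⌋ = 8 → I.
Square (2°×1°, digits 0–9): lon ⌊9.5358/2⌋ = 4; lat ⌊2.8911/1⌋ = 2.
Subsquare (5′×2.5′, letters a–x): lon ⌊1.5358/0.0833333⌋ = 18 → s; lat ⌊0.8911/0.0416667⌋ = 21 → v.

BI42sv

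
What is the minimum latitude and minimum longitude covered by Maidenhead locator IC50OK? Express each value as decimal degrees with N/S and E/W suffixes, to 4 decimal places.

69.5833° S, 8.8333° W

Field I=8, C=2: +8·20° lon, +2·10° lat → SW at lon -20°, lat -70°.
Square 5, 0: +5·2° lon, +0·1° lat → SW at lon -10°, lat -70°.
Subsquare o=14, k=10: +14·0.0833333° lon, +10·0.0416667° lat → SW at lon -8.83333°, lat -69.5833°.
latitude 69.5833° S, longitude 8.8333° W.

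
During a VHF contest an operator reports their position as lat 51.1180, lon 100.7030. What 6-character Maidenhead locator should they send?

OO01ic

Add 180° to longitude and 90° to latitude: 280.7030, 141.1180.
Field (20°×10°, letters A–R): 280.7030/20 → 14 → O, 141.1180/10 → 14 → O; chars OO.
Square (2°×1°, digits 0–9): 0.7030/2 → 0, 1.1180/1 → 1; chars 01.
Subsquare (5′×2.5′, letters a–x): 0.7030/0.0833333 → 8 → i, 0.1180/0.0416667 → 2 → c; chars ic.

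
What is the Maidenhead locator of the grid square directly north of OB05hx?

OB06ha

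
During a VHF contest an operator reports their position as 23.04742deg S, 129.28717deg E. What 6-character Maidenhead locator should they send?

PG46pw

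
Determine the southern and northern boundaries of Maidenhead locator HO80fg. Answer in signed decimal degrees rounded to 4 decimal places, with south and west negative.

50.2500, 50.2917

Field H=7, O=14: +7·20° lon, +14·10° lat → SW at lon -40°, lat 50°.
Square 8, 0: +8·2° lon, +0·1° lat → SW at lon -24°, lat 50°.
Subsquare f=5, g=6: +5·0.0833333° lon, +6·0.0416667° lat → SW at lon -23.5833°, lat 50.25°.
Cell spans 0.0833333° lon × 0.0416667° lat.
south 50.2500, north 50.2917.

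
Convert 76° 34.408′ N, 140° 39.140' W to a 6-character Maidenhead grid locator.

Add 180° to longitude and 90° to latitude: 39.3477, 166.5735.
Field: 39.3477/20 → 1 → B, 166.5735/10 → 16 → Q; chars BQ.
Square: 19.3477/2 → 9, 6.5735/1 → 6; chars 96.
Subsquare: 1.3477/0.0833333 → 16 → q, 0.5735/0.0416667 → 13 → n; chars qn.

BQ96qn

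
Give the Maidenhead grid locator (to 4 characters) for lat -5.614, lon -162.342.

Offset from 180°W / 90°S: lon 17.66°, lat 84.39°.
Field: lon ⌊17.66/20⌋ = 0 → A; lat ⌊84.39/10⌋ = 8 → I.
Square: lon ⌊17.66/2⌋ = 8; lat ⌊4.39/1⌋ = 4.

AI84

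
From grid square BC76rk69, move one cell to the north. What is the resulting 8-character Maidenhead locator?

BC76rl60

Latitude extended square 9; +1 → 10, wraps to 0, carry into subsquare.
Latitude subsquare k = 10; +1 → 11 = l.
The longitude characters are unchanged.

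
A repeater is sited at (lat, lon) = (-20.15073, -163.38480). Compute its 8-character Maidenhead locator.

AG89hu33

Shift to the Maidenhead origin (180°W, 90°S): lon 16.61520, lat 69.84927.
Field: lon ⌊16.61520/20⌋ = 0 → A; lat ⌊69.84927/10⌋ = 6 → G.
Square: lon ⌊16.61520/2⌋ = 8; lat ⌊9.84927/1⌋ = 9.
Subsquare: lon ⌊0.61520/0.0833333⌋ = 7 → h; lat ⌊0.84927/0.0416667⌋ = 20 → u.
Extended square: lon ⌊0.03187/0.00833333⌋ = 3; lat ⌊0.01594/0.00416667⌋ = 3.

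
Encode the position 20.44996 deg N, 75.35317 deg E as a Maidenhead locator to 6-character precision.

ML70qk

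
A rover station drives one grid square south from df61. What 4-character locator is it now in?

DF60

Latitude square 1; −1 → 0.
The longitude characters are unchanged.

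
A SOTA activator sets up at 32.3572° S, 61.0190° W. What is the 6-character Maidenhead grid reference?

FF97lp

Offset from 180°W / 90°S: lon 118.9810°, lat 57.6428°.
Field: lon ⌊118.9810/20⌋ = 5 → F; lat ⌊57.6428/10⌋ = 5 → F.
Square: lon ⌊18.9810/2⌋ = 9; lat ⌊7.6428/1⌋ = 7.
Subsquare: lon ⌊0.9810/0.0833333⌋ = 11 → l; lat ⌊0.6428/0.0416667⌋ = 15 → p.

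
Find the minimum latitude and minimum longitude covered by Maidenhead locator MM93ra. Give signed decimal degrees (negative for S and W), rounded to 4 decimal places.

33.0000, 79.4167

Field M=12, M=12: +12·20° lon, +12·10° lat → SW at lon 60°, lat 30°.
Square 9, 3: +9·2° lon, +3·1° lat → SW at lon 78°, lat 33°.
Subsquare r=17, a=0: +17·0.0833333° lon, +0·0.0416667° lat → SW at lon 79.4167°, lat 33°.
latitude 33.0000, longitude 79.4167.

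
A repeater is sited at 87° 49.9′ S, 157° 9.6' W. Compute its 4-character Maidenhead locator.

BA12

Offset from 180°W / 90°S: lon 22.84°, lat 2.17°.
Field: 22.84/20 → 1 → B, 2.17/10 → 0 → A; chars BA.
Square: 2.84/2 → 1, 2.17/1 → 2; chars 12.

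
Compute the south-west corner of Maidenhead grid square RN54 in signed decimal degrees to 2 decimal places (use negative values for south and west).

44.00, 170.00

Field R=17, N=13: +17·20° lon, +13·10° lat → SW at lon 160°, lat 40°.
Square 5, 4: +5·2° lon, +4·1° lat → SW at lon 170°, lat 44°.
latitude 44.00, longitude 170.00.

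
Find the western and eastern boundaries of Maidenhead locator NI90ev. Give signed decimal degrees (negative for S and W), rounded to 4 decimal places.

Field N=13, I=8: +13·20° lon, +8·10° lat → SW at lon 80°, lat -10°.
Square 9, 0: +9·2° lon, +0·1° lat → SW at lon 98°, lat -10°.
Subsquare e=4, v=21: +4·0.0833333° lon, +21·0.0416667° lat → SW at lon 98.3333°, lat -9.125°.
Cell spans 0.0833333° lon × 0.0416667° lat.
west 98.3333, east 98.4167.

98.3333, 98.4167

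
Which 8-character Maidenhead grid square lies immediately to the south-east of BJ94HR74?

Longitude extended square 7; +1 → 8.
Latitude extended square 4; −1 → 3.

BJ94hr83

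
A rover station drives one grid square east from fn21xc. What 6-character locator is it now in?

Longitude subsquare x = 23; +1 → 24, wraps to 0 = a, carry into square.
Longitude square 2; +1 → 3.
The latitude characters are unchanged.

FN31ac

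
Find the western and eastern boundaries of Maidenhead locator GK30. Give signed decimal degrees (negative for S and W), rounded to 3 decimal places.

-54.000, -52.000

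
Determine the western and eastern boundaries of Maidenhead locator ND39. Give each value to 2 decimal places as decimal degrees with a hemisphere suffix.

86.00° E, 88.00° E

Field N=13, D=3: +13·20° lon, +3·10° lat → SW at lon 80°, lat -60°.
Square 3, 9: +3·2° lon, +9·1° lat → SW at lon 86°, lat -51°.
Cell spans 2° lon × 1° lat.
west 86.00° E, east 88.00° E.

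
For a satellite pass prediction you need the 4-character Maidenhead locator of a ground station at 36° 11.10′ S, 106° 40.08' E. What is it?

Shift to the Maidenhead origin (180°W, 90°S): lon 286.67, lat 53.81.
Field: lon ⌊286.67/20⌋ = 14 → O; lat ⌊53.81/10⌋ = 5 → F.
Square: lon ⌊6.67/2⌋ = 3; lat ⌊3.81/1⌋ = 3.

OF33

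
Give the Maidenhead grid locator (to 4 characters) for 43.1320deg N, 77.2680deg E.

MN83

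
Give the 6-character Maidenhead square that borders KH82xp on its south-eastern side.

KH92ao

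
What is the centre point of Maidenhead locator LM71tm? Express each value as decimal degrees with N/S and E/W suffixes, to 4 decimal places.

Field L=11, M=12: +11·20° lon, +12·10° lat → SW at lon 40°, lat 30°.
Square 7, 1: +7·2° lon, +1·1° lat → SW at lon 54°, lat 31°.
Subsquare t=19, m=12: +19·0.0833333° lon, +12·0.0416667° lat → SW at lon 55.5833°, lat 31.5°.
Cell spans 0.0833333° lon × 0.0416667° lat. Centre is SW corner plus half of each.
latitude 31.5208° N, longitude 55.6250° E.

31.5208° N, 55.6250° E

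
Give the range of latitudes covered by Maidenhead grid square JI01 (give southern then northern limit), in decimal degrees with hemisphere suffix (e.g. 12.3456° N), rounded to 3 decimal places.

Field J=9, I=8: +9·20° lon, +8·10° lat → SW at lon 0°, lat -10°.
Square 0, 1: +0·2° lon, +1·1° lat → SW at lon 0°, lat -9°.
Cell spans 2° lon × 1° lat.
south 9.000° S, north 8.000° S.

9.000° S, 8.000° S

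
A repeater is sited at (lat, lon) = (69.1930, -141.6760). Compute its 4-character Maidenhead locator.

Shift to the Maidenhead origin (180°W, 90°S): lon 38.32, lat 159.19.
Field: 38.32/20 → 1 → B, 159.19/10 → 15 → P; chars BP.
Square: 18.32/2 → 9, 9.19/1 → 9; chars 99.

BP99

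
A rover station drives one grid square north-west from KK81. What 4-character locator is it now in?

KK72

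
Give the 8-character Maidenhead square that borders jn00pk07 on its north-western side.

JN00ok98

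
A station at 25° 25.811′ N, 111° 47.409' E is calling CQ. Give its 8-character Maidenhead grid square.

OL55vk43

Shift to the Maidenhead origin (180°W, 90°S): lon 291.79015, lat 115.43018.
Field: 291.79015/20 → 14 → O, 115.43018/10 → 11 → L; chars OL.
Square: 11.79015/2 → 5, 5.43018/1 → 5; chars 55.
Subsquare: 1.79015/0.0833333 → 21 → v, 0.43018/0.0416667 → 10 → k; chars vk.
Extended square: 0.04015/0.00833333 → 4, 0.01352/0.00416667 → 3; chars 43.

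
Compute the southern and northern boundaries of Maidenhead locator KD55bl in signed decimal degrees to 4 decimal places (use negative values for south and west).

Field K=10, D=3: +10·20° lon, +3·10° lat → SW at lon 20°, lat -60°.
Square 5, 5: +5·2° lon, +5·1° lat → SW at lon 30°, lat -55°.
Subsquare b=1, l=11: +1·0.0833333° lon, +11·0.0416667° lat → SW at lon 30.0833°, lat -54.5417°.
Cell spans 0.0833333° lon × 0.0416667° lat.
south -54.5417, north -54.5000.

-54.5417, -54.5000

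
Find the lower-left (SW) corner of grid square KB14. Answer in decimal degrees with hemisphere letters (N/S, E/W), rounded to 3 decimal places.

Field K=10, B=1: +10·20° lon, +1·10° lat → SW at lon 20°, lat -80°.
Square 1, 4: +1·2° lon, +4·1° lat → SW at lon 22°, lat -76°.
latitude 76.000° S, longitude 22.000° E.

76.000° S, 22.000° E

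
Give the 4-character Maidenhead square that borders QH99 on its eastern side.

Longitude square 9; +1 → 10, wraps to 0, carry into field.
Longitude field Q = 16; +1 → 17 = R.
The latitude characters are unchanged.

RH09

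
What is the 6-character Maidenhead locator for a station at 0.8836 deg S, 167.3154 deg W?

AI69ic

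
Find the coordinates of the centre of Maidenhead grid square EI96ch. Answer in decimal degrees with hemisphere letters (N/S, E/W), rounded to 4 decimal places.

3.6875° S, 81.7917° W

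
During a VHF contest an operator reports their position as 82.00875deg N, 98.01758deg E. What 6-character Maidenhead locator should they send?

Add 180° to longitude and 90° to latitude: 278.0176, 172.0088.
Field: 278.0176/20 → 13 → N, 172.0088/10 → 17 → R; chars NR.
Square: 18.0176/2 → 9, 2.0088/1 → 2; chars 92.
Subsquare: 0.0176/0.0833333 → 0 → a, 0.0088/0.0416667 → 0 → a; chars aa.

NR92aa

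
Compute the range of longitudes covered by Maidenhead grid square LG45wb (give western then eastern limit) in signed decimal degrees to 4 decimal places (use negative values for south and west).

49.8333, 49.9167

Field L=11, G=6: +11·20° lon, +6·10° lat → SW at lon 40°, lat -30°.
Square 4, 5: +4·2° lon, +5·1° lat → SW at lon 48°, lat -25°.
Subsquare w=22, b=1: +22·0.0833333° lon, +1·0.0416667° lat → SW at lon 49.8333°, lat -24.9583°.
Cell spans 0.0833333° lon × 0.0416667° lat.
west 49.8333, east 49.9167.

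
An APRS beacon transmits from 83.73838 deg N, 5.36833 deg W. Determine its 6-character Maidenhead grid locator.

IR73hr

Add 180° to longitude and 90° to latitude: 174.6317, 173.7384.
Field: lon ⌊174.6317/20⌋ = 8 → I; lat ⌊173.7384/10⌋ = 17 → R.
Square: lon ⌊14.6317/2⌋ = 7; lat ⌊3.7384/1⌋ = 3.
Subsquare: lon ⌊0.6317/0.0833333⌋ = 7 → h; lat ⌊0.7384/0.0416667⌋ = 17 → r.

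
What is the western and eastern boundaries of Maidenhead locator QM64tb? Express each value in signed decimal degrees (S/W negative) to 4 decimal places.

Field Q=16, M=12: +16·20° lon, +12·10° lat → SW at lon 140°, lat 30°.
Square 6, 4: +6·2° lon, +4·1° lat → SW at lon 152°, lat 34°.
Subsquare t=19, b=1: +19·0.0833333° lon, +1·0.0416667° lat → SW at lon 153.583°, lat 34.0417°.
Cell spans 0.0833333° lon × 0.0416667° lat.
west 153.5833, east 153.6667.

153.5833, 153.6667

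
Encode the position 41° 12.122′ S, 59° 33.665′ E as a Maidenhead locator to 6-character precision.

LE98st

Add 180° to longitude and 90° to latitude: 239.5611, 48.7980.
Field (20°×10°, letters A–R): 239.5611/20 → 11 → L, 48.7980/10 → 4 → E; chars LE.
Square (2°×1°, digits 0–9): 19.5611/2 → 9, 8.7980/1 → 8; chars 98.
Subsquare (5′×2.5′, letters a–x): 1.5611/0.0833333 → 18 → s, 0.7980/0.0416667 → 19 → t; chars st.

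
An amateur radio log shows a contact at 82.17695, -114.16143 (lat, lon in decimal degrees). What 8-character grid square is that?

Shift to the Maidenhead origin (180°W, 90°S): lon 65.83857, lat 172.17695.
Field (20°×10°, letters A–R): 65.83857/20 → 3 → D, 172.17695/10 → 17 → R; chars DR.
Square (2°×1°, digits 0–9): 5.83857/2 → 2, 2.17695/1 → 2; chars 22.
Subsquare (5′×2.5′, letters a–x): 1.83857/0.0833333 → 22 → w, 0.17695/0.0416667 → 4 → e; chars we.
Extended square (30″×15″, digits 0–9): 0.00524/0.00833333 → 0, 0.01028/0.00416667 → 2; chars 02.

DR22we02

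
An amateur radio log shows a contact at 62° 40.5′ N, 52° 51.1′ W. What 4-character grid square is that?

Add 180° to longitude and 90° to latitude: 127.15, 152.68.
Field (20°×10°, letters A–R): 127.15/20 → 6 → G, 152.68/10 → 15 → P; chars GP.
Square (2°×1°, digits 0–9): 7.15/2 → 3, 2.68/1 → 2; chars 32.

GP32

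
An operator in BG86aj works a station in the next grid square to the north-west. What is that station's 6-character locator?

Longitude subsquare a = 0; −1 → -1, wraps to 23 = x, carry into square.
Longitude square 8; −1 → 7.
Latitude subsquare j = 9; +1 → 10 = k.

BG76xk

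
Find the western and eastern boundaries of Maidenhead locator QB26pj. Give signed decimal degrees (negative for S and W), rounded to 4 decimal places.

145.2500, 145.3333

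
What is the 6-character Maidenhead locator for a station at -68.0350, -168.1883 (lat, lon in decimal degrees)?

Add 180° to longitude and 90° to latitude: 11.8117, 21.9650.
Field: 11.8117/20 → 0 → A, 21.9650/10 → 2 → C; chars AC.
Square: 11.8117/2 → 5, 1.9650/1 → 1; chars 51.
Subsquare: 1.8117/0.0833333 → 21 → v, 0.9650/0.0416667 → 23 → x; chars vx.

AC51vx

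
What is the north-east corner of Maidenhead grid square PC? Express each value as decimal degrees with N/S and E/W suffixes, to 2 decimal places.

Field P=15, C=2: +15·20° lon, +2·10° lat → SW at lon 120°, lat -70°.
Cell spans 20° lon × 10° lat. NE corner is SW corner plus one full cell.
latitude 60.00° S, longitude 140.00° E.

60.00° S, 140.00° E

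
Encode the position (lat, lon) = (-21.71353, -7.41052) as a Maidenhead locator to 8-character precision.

Add 180° to longitude and 90° to latitude: 172.58948, 68.28647.
Field: lon ⌊172.58948/20⌋ = 8 → I; lat ⌊68.28647/10⌋ = 6 → G.
Square: lon ⌊12.58948/2⌋ = 6; lat ⌊8.28647/1⌋ = 8.
Subsquare: lon ⌊0.58948/0.0833333⌋ = 7 → h; lat ⌊0.28647/0.0416667⌋ = 6 → g.
Extended square: lon ⌊0.00615/0.00833333⌋ = 0; lat ⌊0.03647/0.00416667⌋ = 8.

IG68hg08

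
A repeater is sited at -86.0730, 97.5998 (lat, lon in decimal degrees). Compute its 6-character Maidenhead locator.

NA83tw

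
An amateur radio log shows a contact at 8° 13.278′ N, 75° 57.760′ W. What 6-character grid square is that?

Offset from 180°W / 90°S: lon 104.0373°, lat 98.2213°.
Field (20°×10°, letters A–R): lon ⌊104.0373/20⌋ = 5 → F; lat ⌊98.2213/10⌋ = 9 → J.
Square (2°×1°, digits 0–9): lon ⌊4.0373/2⌋ = 2; lat ⌊8.2213/1⌋ = 8.
Subsquare (5′×2.5′, letters a–x): lon ⌊0.0373/0.0833333⌋ = 0 → a; lat ⌊0.2213/0.0416667⌋ = 5 → f.

FJ28af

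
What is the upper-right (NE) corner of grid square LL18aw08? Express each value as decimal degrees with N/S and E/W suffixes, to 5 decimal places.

Field L=11, L=11: +11·20° lon, +11·10° lat → SW at lon 40°, lat 20°.
Square 1, 8: +1·2° lon, +8·1° lat → SW at lon 42°, lat 28°.
Subsquare a=0, w=22: +0·0.0833333° lon, +22·0.0416667° lat → SW at lon 42°, lat 28.9167°.
Extended square 0, 8: +0·0.00833333° lon, +8·0.00416667° lat → SW at lon 42°, lat 28.95°.
Cell spans 0.00833333° lon × 0.00416667° lat. NE corner is SW corner plus one full cell.
latitude 28.95417° N, longitude 42.00833° E.

28.95417° N, 42.00833° E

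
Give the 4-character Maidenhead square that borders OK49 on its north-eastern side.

OL50

Longitude square 4; +1 → 5.
Latitude square 9; +1 → 10, wraps to 0, carry into field.
Latitude field K = 10; +1 → 11 = L.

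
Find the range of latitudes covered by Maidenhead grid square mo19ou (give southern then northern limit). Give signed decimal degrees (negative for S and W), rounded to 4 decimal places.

59.8333, 59.8750

Field M=12, O=14: +12·20° lon, +14·10° lat → SW at lon 60°, lat 50°.
Square 1, 9: +1·2° lon, +9·1° lat → SW at lon 62°, lat 59°.
Subsquare o=14, u=20: +14·0.0833333° lon, +20·0.0416667° lat → SW at lon 63.1667°, lat 59.8333°.
Cell spans 0.0833333° lon × 0.0416667° lat.
south 59.8333, north 59.8750.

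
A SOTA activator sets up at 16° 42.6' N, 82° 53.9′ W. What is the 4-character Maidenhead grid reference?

EK86

Shift to the Maidenhead origin (180°W, 90°S): lon 97.10, lat 106.71.
Field: lon ⌊97.10/20⌋ = 4 → E; lat ⌊106.71/10⌋ = 10 → K.
Square: lon ⌊17.10/2⌋ = 8; lat ⌊6.71/1⌋ = 6.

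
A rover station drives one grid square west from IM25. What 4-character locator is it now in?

Longitude square 2; −1 → 1.
The latitude characters are unchanged.

IM15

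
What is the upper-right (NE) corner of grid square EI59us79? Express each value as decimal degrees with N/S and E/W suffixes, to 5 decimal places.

0.20833° S, 88.26667° W

Field E=4, I=8: +4·20° lon, +8·10° lat → SW at lon -100°, lat -10°.
Square 5, 9: +5·2° lon, +9·1° lat → SW at lon -90°, lat -1°.
Subsquare u=20, s=18: +20·0.0833333° lon, +18·0.0416667° lat → SW at lon -88.3333°, lat -0.25°.
Extended square 7, 9: +7·0.00833333° lon, +9·0.00416667° lat → SW at lon -88.275°, lat -0.2125°.
Cell spans 0.00833333° lon × 0.00416667° lat. NE corner is SW corner plus one full cell.
latitude 0.20833° S, longitude 88.26667° W.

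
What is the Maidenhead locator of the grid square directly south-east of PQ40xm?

PQ50al

Longitude subsquare x = 23; +1 → 24, wraps to 0 = a, carry into square.
Longitude square 4; +1 → 5.
Latitude subsquare m = 12; −1 → 11 = l.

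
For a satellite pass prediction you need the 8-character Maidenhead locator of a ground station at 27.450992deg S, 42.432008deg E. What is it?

Add 180° to longitude and 90° to latitude: 222.43201, 62.54901.
Field: lon ⌊222.43201/20⌋ = 11 → L; lat ⌊62.54901/10⌋ = 6 → G.
Square: lon ⌊2.43201/2⌋ = 1; lat ⌊2.54901/1⌋ = 2.
Subsquare: lon ⌊0.43201/0.0833333⌋ = 5 → f; lat ⌊0.54901/0.0416667⌋ = 13 → n.
Extended square: lon ⌊0.01534/0.00833333⌋ = 1; lat ⌊0.00734/0.00416667⌋ = 1.

LG12fn11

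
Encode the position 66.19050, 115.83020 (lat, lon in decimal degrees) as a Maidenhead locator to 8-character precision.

OP76ve95

Add 180° to longitude and 90° to latitude: 295.83020, 156.19050.
Field: lon ⌊295.83020/20⌋ = 14 → O; lat ⌊156.19050/10⌋ = 15 → P.
Square: lon ⌊15.83020/2⌋ = 7; lat ⌊6.19050/1⌋ = 6.
Subsquare: lon ⌊1.83020/0.0833333⌋ = 21 → v; lat ⌊0.19050/0.0416667⌋ = 4 → e.
Extended square: lon ⌊0.08020/0.00833333⌋ = 9; lat ⌊0.02383/0.00416667⌋ = 5.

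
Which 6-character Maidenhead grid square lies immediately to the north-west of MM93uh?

MM93ti

Longitude subsquare u = 20; −1 → 19 = t.
Latitude subsquare h = 7; +1 → 8 = i.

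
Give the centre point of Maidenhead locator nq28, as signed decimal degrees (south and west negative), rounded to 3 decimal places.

Field N=13, Q=16: +13·20° lon, +16·10° lat → SW at lon 80°, lat 70°.
Square 2, 8: +2·2° lon, +8·1° lat → SW at lon 84°, lat 78°.
Cell spans 2° lon × 1° lat. Centre is SW corner plus half of each.
latitude 78.500, longitude 85.000.

78.500, 85.000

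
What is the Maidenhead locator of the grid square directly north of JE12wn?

JE12wo

Latitude subsquare n = 13; +1 → 14 = o.
The longitude characters are unchanged.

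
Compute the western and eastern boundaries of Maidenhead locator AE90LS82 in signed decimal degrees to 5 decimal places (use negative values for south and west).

Field A=0, E=4: +0·20° lon, +4·10° lat → SW at lon -180°, lat -50°.
Square 9, 0: +9·2° lon, +0·1° lat → SW at lon -162°, lat -50°.
Subsquare l=11, s=18: +11·0.0833333° lon, +18·0.0416667° lat → SW at lon -161.083°, lat -49.25°.
Extended square 8, 2: +8·0.00833333° lon, +2·0.00416667° lat → SW at lon -161.017°, lat -49.2417°.
Cell spans 0.00833333° lon × 0.00416667° lat.
west -161.01667, east -161.00833.

-161.01667, -161.00833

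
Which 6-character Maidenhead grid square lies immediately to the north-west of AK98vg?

AK98uh

Longitude subsquare v = 21; −1 → 20 = u.
Latitude subsquare g = 6; +1 → 7 = h.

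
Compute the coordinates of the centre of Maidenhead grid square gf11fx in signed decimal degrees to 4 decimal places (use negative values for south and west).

Field G=6, F=5: +6·20° lon, +5·10° lat → SW at lon -60°, lat -40°.
Square 1, 1: +1·2° lon, +1·1° lat → SW at lon -58°, lat -39°.
Subsquare f=5, x=23: +5·0.0833333° lon, +23·0.0416667° lat → SW at lon -57.5833°, lat -38.0417°.
Cell spans 0.0833333° lon × 0.0416667° lat. Centre is SW corner plus half of each.
latitude -38.0208, longitude -57.5417.

-38.0208, -57.5417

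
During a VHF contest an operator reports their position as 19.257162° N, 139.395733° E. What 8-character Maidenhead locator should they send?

Offset from 180°W / 90°S: lon 319.39573°, lat 109.25716°.
Field: 319.39573/20 → 15 → P, 109.25716/10 → 10 → K; chars PK.
Square: 19.39573/2 → 9, 9.25716/1 → 9; chars 99.
Subsquare: 1.39573/0.0833333 → 16 → q, 0.25716/0.0416667 → 6 → g; chars qg.
Extended square: 0.06240/0.00833333 → 7, 0.00716/0.00416667 → 1; chars 71.

PK99qg71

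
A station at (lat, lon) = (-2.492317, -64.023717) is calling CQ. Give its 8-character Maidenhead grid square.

FI77xm71

Shift to the Maidenhead origin (180°W, 90°S): lon 115.97628, lat 87.50768.
Field (20°×10°, letters A–R): lon ⌊115.97628/20⌋ = 5 → F; lat ⌊87.50768/10⌋ = 8 → I.
Square (2°×1°, digits 0–9): lon ⌊15.97628/2⌋ = 7; lat ⌊7.50768/1⌋ = 7.
Subsquare (5′×2.5′, letters a–x): lon ⌊1.97628/0.0833333⌋ = 23 → x; lat ⌊0.50768/0.0416667⌋ = 12 → m.
Extended square (30″×15″, digits 0–9): lon ⌊0.05962/0.00833333⌋ = 7; lat ⌊0.00768/0.00416667⌋ = 1.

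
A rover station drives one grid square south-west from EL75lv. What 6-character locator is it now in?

EL75ku

Longitude subsquare l = 11; −1 → 10 = k.
Latitude subsquare v = 21; −1 → 20 = u.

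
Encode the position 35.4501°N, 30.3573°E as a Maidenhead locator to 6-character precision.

KM55ek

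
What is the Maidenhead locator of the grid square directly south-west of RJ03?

QJ92

Longitude square 0; −1 → -1, wraps to 9, carry into field.
Longitude field R = 17; −1 → 16 = Q.
Latitude square 3; −1 → 2.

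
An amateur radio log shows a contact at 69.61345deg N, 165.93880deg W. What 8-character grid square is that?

Shift to the Maidenhead origin (180°W, 90°S): lon 14.06120, lat 159.61345.
Field (20°×10°, letters A–R): lon ⌊14.06120/20⌋ = 0 → A; lat ⌊159.61345/10⌋ = 15 → P.
Square (2°×1°, digits 0–9): lon ⌊14.06120/2⌋ = 7; lat ⌊9.61345/1⌋ = 9.
Subsquare (5′×2.5′, letters a–x): lon ⌊0.06120/0.0833333⌋ = 0 → a; lat ⌊0.61345/0.0416667⌋ = 14 → o.
Extended square (30″×15″, digits 0–9): lon ⌊0.06120/0.00833333⌋ = 7; lat ⌊0.03012/0.00416667⌋ = 7.

AP79ao77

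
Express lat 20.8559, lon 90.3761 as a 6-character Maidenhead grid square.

NL50eu

Shift to the Maidenhead origin (180°W, 90°S): lon 270.3761, lat 110.8559.
Field: 270.3761/20 → 13 → N, 110.8559/10 → 11 → L; chars NL.
Square: 10.3761/2 → 5, 0.8559/1 → 0; chars 50.
Subsquare: 0.3761/0.0833333 → 4 → e, 0.8559/0.0416667 → 20 → u; chars eu.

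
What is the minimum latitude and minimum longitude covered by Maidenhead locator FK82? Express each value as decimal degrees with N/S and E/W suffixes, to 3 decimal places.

12.000° N, 64.000° W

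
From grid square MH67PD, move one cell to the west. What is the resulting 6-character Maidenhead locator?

MH67od

Longitude subsquare p = 15; −1 → 14 = o.
The latitude characters are unchanged.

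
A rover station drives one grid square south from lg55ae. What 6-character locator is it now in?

LG55ad

Latitude subsquare e = 4; −1 → 3 = d.
The longitude characters are unchanged.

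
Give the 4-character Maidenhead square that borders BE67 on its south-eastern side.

BE76

Longitude square 6; +1 → 7.
Latitude square 7; −1 → 6.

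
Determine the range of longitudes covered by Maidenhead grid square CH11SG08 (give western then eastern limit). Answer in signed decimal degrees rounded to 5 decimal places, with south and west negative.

Field C=2, H=7: +2·20° lon, +7·10° lat → SW at lon -140°, lat -20°.
Square 1, 1: +1·2° lon, +1·1° lat → SW at lon -138°, lat -19°.
Subsquare s=18, g=6: +18·0.0833333° lon, +6·0.0416667° lat → SW at lon -136.5°, lat -18.75°.
Extended square 0, 8: +0·0.00833333° lon, +8·0.00416667° lat → SW at lon -136.5°, lat -18.7167°.
Cell spans 0.00833333° lon × 0.00416667° lat.
west -136.50000, east -136.49167.

-136.50000, -136.49167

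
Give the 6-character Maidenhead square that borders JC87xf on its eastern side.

JC97af

Longitude subsquare x = 23; +1 → 24, wraps to 0 = a, carry into square.
Longitude square 8; +1 → 9.
The latitude characters are unchanged.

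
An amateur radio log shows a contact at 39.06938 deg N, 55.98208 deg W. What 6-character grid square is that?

Shift to the Maidenhead origin (180°W, 90°S): lon 124.0179, lat 129.0694.
Field (20°×10°, letters A–R): 124.0179/20 → 6 → G, 129.0694/10 → 12 → M; chars GM.
Square (2°×1°, digits 0–9): 4.0179/2 → 2, 9.0694/1 → 9; chars 29.
Subsquare (5′×2.5′, letters a–x): 0.0179/0.0833333 → 0 → a, 0.0694/0.0416667 → 1 → b; chars ab.

GM29ab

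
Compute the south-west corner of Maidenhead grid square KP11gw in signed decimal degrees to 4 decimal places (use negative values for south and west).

61.9167, 22.5000

Field K=10, P=15: +10·20° lon, +15·10° lat → SW at lon 20°, lat 60°.
Square 1, 1: +1·2° lon, +1·1° lat → SW at lon 22°, lat 61°.
Subsquare g=6, w=22: +6·0.0833333° lon, +22·0.0416667° lat → SW at lon 22.5°, lat 61.9167°.
latitude 61.9167, longitude 22.5000.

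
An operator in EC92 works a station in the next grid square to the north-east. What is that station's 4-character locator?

FC03

Longitude square 9; +1 → 10, wraps to 0, carry into field.
Longitude field E = 4; +1 → 5 = F.
Latitude square 2; +1 → 3.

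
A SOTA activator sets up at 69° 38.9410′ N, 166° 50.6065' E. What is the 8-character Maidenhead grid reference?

Shift to the Maidenhead origin (180°W, 90°S): lon 346.84344, lat 159.64902.
Field: lon ⌊346.84344/20⌋ = 17 → R; lat ⌊159.64902/10⌋ = 15 → P.
Square: lon ⌊6.84344/2⌋ = 3; lat ⌊9.64902/1⌋ = 9.
Subsquare: lon ⌊0.84344/0.0833333⌋ = 10 → k; lat ⌊0.64902/0.0416667⌋ = 15 → p.
Extended square: lon ⌊0.01011/0.00833333⌋ = 1; lat ⌊0.02402/0.00416667⌋ = 5.

RP39kp15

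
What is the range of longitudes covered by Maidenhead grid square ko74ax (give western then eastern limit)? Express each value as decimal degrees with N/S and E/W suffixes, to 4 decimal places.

34.0000° E, 34.0833° E

Field K=10, O=14: +10·20° lon, +14·10° lat → SW at lon 20°, lat 50°.
Square 7, 4: +7·2° lon, +4·1° lat → SW at lon 34°, lat 54°.
Subsquare a=0, x=23: +0·0.0833333° lon, +23·0.0416667° lat → SW at lon 34°, lat 54.9583°.
Cell spans 0.0833333° lon × 0.0416667° lat.
west 34.0000° E, east 34.0833° E.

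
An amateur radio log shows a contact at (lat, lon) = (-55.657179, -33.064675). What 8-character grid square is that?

HD34li22

Offset from 180°W / 90°S: lon 146.93533°, lat 34.34282°.
Field: lon ⌊146.93533/20⌋ = 7 → H; lat ⌊34.34282/10⌋ = 3 → D.
Square: lon ⌊6.93533/2⌋ = 3; lat ⌊4.34282/1⌋ = 4.
Subsquare: lon ⌊0.93533/0.0833333⌋ = 11 → l; lat ⌊0.34282/0.0416667⌋ = 8 → i.
Extended square: lon ⌊0.01866/0.00833333⌋ = 2; lat ⌊0.00949/0.00416667⌋ = 2.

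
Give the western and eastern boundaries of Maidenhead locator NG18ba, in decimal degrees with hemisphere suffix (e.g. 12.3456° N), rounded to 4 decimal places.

Field N=13, G=6: +13·20° lon, +6·10° lat → SW at lon 80°, lat -30°.
Square 1, 8: +1·2° lon, +8·1° lat → SW at lon 82°, lat -22°.
Subsquare b=1, a=0: +1·0.0833333° lon, +0·0.0416667° lat → SW at lon 82.0833°, lat -22°.
Cell spans 0.0833333° lon × 0.0416667° lat.
west 82.0833° E, east 82.1667° E.

82.0833° E, 82.1667° E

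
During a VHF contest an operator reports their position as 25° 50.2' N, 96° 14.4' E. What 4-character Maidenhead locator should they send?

NL85

Add 180° to longitude and 90° to latitude: 276.24, 115.84.
Field (20°×10°, letters A–R): lon ⌊276.24/20⌋ = 13 → N; lat ⌊115.84/10⌋ = 11 → L.
Square (2°×1°, digits 0–9): lon ⌊16.24/2⌋ = 8; lat ⌊5.84/1⌋ = 5.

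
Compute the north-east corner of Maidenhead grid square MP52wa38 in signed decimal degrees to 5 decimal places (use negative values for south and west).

Field M=12, P=15: +12·20° lon, +15·10° lat → SW at lon 60°, lat 60°.
Square 5, 2: +5·2° lon, +2·1° lat → SW at lon 70°, lat 62°.
Subsquare w=22, a=0: +22·0.0833333° lon, +0·0.0416667° lat → SW at lon 71.8333°, lat 62°.
Extended square 3, 8: +3·0.00833333° lon, +8·0.00416667° lat → SW at lon 71.8583°, lat 62.0333°.
Cell spans 0.00833333° lon × 0.00416667° lat. NE corner is SW corner plus one full cell.
latitude 62.03750, longitude 71.86667.

62.03750, 71.86667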